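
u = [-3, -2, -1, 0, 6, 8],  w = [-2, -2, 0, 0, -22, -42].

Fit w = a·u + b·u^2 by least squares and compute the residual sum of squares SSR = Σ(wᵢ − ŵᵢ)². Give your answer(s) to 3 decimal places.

SSR = 7.359

The normal equations are: 114·a + 692·b = -458;  692·a + 5490·b = -3506.
(Σu·u = 114, Σu·u^2 = 692, Σu^2·u^2 = 5490, Σu·w = -458, Σu^2·w = -3506.)
det = 114·5490 − 692² = 146996.
a = ((-458)·5490 − 692·(-3506))/146996 = -22067/36749; b = (114·(-3506) − 692·(-458))/146996 = -20687/36749.
Residuals: 46484/36749, -34884/36749, -1380/36749, 0, 68656/36749, -42954/36749; SSR = 270436/36749.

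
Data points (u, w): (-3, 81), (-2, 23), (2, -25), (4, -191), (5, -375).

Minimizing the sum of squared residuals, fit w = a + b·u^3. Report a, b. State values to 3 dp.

The normal system XᵀX·[a, b]ᵀ = Xᵀw is [[5, 162]; [162, 20578]]·[a, b]ᵀ = [-487, -61670]ᵀ.
Eliminating b: 20578·(row 1) − 162·(row 2) gives 76646·a = 20578·(-487) − 162·(-61670) = -30946, so a = -15473/38323.
Then b = ((-61670) − 162·(-15473/38323))/20578 = -114728/38323.

a = -0.404, b = -2.994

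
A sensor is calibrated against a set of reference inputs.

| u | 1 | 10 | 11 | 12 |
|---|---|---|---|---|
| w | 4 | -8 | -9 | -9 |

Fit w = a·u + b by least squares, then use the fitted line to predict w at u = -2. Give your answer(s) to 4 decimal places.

The normal equations are: 366·a + 34·b = -283;  34·a + 4·b = -22.
(Σu·u = 366, Σu = 34, Σ1 = 4, Σu·w = -283, Σw = -22.)
Eliminating b: 4·(row 1) − 34·(row 2) gives 308·a = 4·(-283) − 34·(-22) = -384, so a = -96/77.
Then b = ((-22) − 34·(-96/77))/4 = 785/154.
At u = -2: ŵ = (-96/77)·(-2) + (785/154)·(1) = 167/22.

ŵ = 7.5909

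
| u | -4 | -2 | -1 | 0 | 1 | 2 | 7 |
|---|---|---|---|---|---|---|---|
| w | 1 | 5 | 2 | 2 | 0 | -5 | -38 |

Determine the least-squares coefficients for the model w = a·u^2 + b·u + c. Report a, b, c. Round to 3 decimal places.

a = -0.528, b = -2.002, c = 1.799

XᵀX·[a, b, c]ᵀ = Xᵀw reads: 2691·a + 279·b + 75·c = -1844;  279·a + 75·b + 3·c = -292;  75·a + 3·b + 7·c = -33.
(Σu^2·u^2 = 2691, Σu^2·u = 279, Σu^2 = 75, Σu·u = 75, Σu = 3, Σ1 = 7, Σu^2·w = -1844, Σu·w = -292, Σw = -33.)
Solving the 3×3 system (Gaussian elimination) gives a = -24077/45612, b = -30433/15204, c = 977/543.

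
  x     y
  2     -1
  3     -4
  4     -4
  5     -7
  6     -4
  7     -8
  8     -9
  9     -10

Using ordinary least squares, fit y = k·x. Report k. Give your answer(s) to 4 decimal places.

k = -1.0810

From the data, Σx·x = 284.
Right-hand side: Σx·y = -307.
Normal equations: [[284]]·[k]ᵀ = [-307]ᵀ.
k = (-307)/284 = -1.08099.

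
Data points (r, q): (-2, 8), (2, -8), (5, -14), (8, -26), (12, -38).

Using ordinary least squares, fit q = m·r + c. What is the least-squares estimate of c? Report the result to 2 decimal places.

c = 0.61

From the data, Σr·r = 241, Σr = 25, Σ1 = 5.
Right-hand side: Σr·q = -766, Σq = -78.
Normal equations: [[241, 25]; [25, 5]]·[m, c]ᵀ = [-766, -78]ᵀ.
Δ = 241·5 − 25² = 580.
m = ((-766)·5 − 25·(-78))/580 = -94/29; c = (241·(-78) − 25·(-766))/580 = 88/145.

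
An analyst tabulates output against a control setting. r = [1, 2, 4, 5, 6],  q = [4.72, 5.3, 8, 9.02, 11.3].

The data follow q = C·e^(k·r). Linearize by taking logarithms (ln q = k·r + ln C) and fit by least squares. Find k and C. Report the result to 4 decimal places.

Taking logs, ln q = k·r + ln C, so regress ln q on r.
XᵀX = [[82.0000, 18.0000]; [18.0000, 5]], rhs = [38.7510, 9.9232]ᵀ  (here Σr = 18.0000, Σ(r)² = 82.0000, Σln q = 9.9232, Σr·ln q = 38.7510).
Slope k = (n·Σr·ln q − Σr·Σln q)/(n·Σ(r)² − (Σr)²) = (5·38.7510 − 18.0000·9.9232)/86.0000 = 0.17602; ln C = (Σln q − k·Σr)/n = 1.35098, so C = exp(1.35098) = 3.86121.

k = 0.1760, C = 3.8612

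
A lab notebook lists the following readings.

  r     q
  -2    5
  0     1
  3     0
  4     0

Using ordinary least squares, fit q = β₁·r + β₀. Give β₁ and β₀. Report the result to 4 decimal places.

The normal equations are: 29·β₁ + 5·β₀ = -10;  5·β₁ + 4·β₀ = 6.
Δ = 29·4 − 5² = 91.
β₁ = ((-10)·4 − 5·6)/91 = -10/13; β₀ = (29·6 − 5·(-10))/91 = 32/13.

β₁ = -0.7692, β₀ = 2.4615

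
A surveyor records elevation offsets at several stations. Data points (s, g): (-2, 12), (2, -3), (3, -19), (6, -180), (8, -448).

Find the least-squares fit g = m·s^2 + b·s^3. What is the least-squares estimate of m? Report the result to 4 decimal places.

m = 0.9812

The normal system XᵀX·[m, b]ᵀ = Xᵀg is [[5505, 40787]; [40787, 309657]]·[m, b]ᵀ = [-35287, -268889]ᵀ.
Determinant 5505·309657 − 40787² = 41082416.
m = ((-35287)·309657 − 40787·(-268889))/41082416 = 10077271/10270604; b = (5505·(-268889) − 40787·(-35287))/41082416 = -10245769/10270604.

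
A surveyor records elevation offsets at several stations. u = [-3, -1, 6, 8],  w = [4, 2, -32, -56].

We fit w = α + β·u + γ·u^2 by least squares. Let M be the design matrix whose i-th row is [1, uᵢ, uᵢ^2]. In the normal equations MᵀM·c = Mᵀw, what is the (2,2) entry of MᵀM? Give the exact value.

Row 2 ↔ basis u, column 2 ↔ basis u, so (MᵀM)_{2,2} = Σᵢ (u)·(u) = (-3)·(-3) + (-1)·(-1) + (6)·(6) + (8)·(8) = 110.

110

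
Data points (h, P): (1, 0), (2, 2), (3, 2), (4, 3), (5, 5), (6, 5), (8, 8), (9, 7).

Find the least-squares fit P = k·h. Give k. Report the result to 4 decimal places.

k = 0.8644

Entries of AᵀA: Σh·h = 236.
Moment sums: Σh·P = 204.
Normal equations: [[236]]·[k]ᵀ = [204]ᵀ.
k = 204/236 = 0.864407.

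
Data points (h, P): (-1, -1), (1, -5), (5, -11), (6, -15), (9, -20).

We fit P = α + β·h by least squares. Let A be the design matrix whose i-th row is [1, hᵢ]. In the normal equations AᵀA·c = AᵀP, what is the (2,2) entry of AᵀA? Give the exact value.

144

Row 2 ↔ basis h, column 2 ↔ basis h, so (AᵀA)_{2,2} = Σᵢ (h)·(h) = (-1)·(-1) + (1)·(1) + (5)·(5) + (6)·(6) + (9)·(9) = 144.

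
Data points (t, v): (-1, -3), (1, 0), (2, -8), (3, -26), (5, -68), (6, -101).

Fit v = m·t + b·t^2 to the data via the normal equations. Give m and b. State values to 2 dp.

m = 1.05, b = -2.97

Normal-equation sums: Σt·t = 76, Σt·t^2 = 376, Σt^2·t^2 = 2020.
Moment sums: Σt·v = -1037, Σt^2·v = -5605.
So XᵀX·[m, b]ᵀ = Xᵀv: [[76, 376]; [376, 2020]]·[m, b]ᵀ = [-1037, -5605]ᵀ.
Eliminating b: 2020·(row 1) − 376·(row 2) gives 12144·m = 2020·(-1037) − 376·(-5605) = 12740, so m = 3185/3036.
Then b = ((-5605) − 376·(3185/3036))/2020 = -9017/3036.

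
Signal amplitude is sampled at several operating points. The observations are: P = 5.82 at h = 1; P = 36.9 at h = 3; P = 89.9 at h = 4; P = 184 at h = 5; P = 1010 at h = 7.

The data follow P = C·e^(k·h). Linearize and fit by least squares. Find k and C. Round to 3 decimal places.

Taking logs, ln P = k·h + ln C, so regress ln P on h.
Σh = 20.0000, Σ(h)² = 100.0000, Σln P = 22.0009, Σh·ln P = 105.0793.
Equations: 100.0000·k + 20.0000·ln C = 105.0793;  20.0000·k + 5·ln C = 22.0009.
Slope k = (n·Σh·ln P − Σh·Σln P)/(n·Σ(h)² − (Σh)²) = (5·105.0793 − 20.0000·22.0009)/100.0000 = 0.85380; ln C = (Σln P − k·Σh)/n = 0.98498, so C = exp(0.98498) = 2.67776.

k = 0.854, C = 2.678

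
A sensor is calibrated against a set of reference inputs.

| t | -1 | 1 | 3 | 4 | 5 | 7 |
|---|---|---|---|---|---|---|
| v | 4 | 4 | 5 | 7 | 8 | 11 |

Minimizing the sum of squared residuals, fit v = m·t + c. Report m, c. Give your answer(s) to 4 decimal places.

Sums needed: Σt·t = 101, Σt = 19, Σ1 = 6.
For Xᵀv: Σt·v = 160, Σv = 39.
Normal equations: [[101, 19]; [19, 6]]·[m, c]ᵀ = [160, 39]ᵀ.
Δ = 101·6 − 19² = 245.
m = (160·6 − 19·39)/245 = 219/245; c = (101·39 − 19·160)/245 = 899/245.

m = 0.8939, c = 3.6694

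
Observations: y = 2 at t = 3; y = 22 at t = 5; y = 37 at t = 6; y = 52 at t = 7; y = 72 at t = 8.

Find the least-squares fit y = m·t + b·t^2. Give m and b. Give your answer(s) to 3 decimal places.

Compute the Gram sums: Σt·t = 183, Σt·t^2 = 1223, Σt^2·t^2 = 8499.
And Σt·y = 1278, Σt^2·y = 9056.
AᵀA·[m, b]ᵀ = Aᵀy becomes [[183, 1223]; [1223, 8499]]·[m, b]ᵀ = [1278, 9056]ᵀ.
Eliminating b: 8499·(row 1) − 1223·(row 2) gives 59588·m = 8499·1278 − 1223·9056 = -213766, so m = -106883/29794.
Then b = (9056 − 1223·(-106883/29794))/8499 = 47127/29794.

m = -3.587, b = 1.582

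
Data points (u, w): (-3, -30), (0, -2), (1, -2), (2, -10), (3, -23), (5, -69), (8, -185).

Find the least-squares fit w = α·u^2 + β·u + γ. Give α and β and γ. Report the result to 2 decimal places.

α = -3.02, β = 1.15, γ = -0.11

Sums needed: Σu^2·u^2 = 4900, Σu^2·u = 646, Σu^2 = 112, Σu·u = 112, Σu = 16, Σ1 = 7.
And Σu^2·w = -14084, Σu·w = -1826, Σw = -321.
Row-reducing yields α = -145217/48027, β = 2636/2287, γ = -5437/48027.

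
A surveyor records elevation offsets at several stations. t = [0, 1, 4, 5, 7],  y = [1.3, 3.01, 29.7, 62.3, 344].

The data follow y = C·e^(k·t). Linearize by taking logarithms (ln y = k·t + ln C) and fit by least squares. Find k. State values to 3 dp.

Taking logs, ln y = k·t + ln C, so regress ln y on t.
Sums: Σt = 17.0000, Σ(t)² = 91.0000, Σln y = 14.7281, Σt·ln y = 76.2108.
Normal system: [[91.0000, 17.0000]; [17.0000, 5]]·[k, ln C]ᵀ = [76.2108, 14.7281]ᵀ.
Δ = 91.0000·5 − (17.0000)² = 166.0000; k = (76.2108·5 − 17.0000·14.7281)/166.0000 = 0.78721, ln C = (91.0000·14.7281 − 17.0000·76.2108)/166.0000 = 0.26909.

k = 0.787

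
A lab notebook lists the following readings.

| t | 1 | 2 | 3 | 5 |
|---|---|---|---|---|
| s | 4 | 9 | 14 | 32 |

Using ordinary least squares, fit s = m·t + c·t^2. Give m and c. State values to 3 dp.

m = 2.823, c = 0.707

Sums needed: Σt·t = 39, Σt·t^2 = 161, Σt^2·t^2 = 723.
Moment sums: Σt·s = 224, Σt^2·s = 966.
So MᵀM·[m, c]ᵀ = Mᵀs: [[39, 161]; [161, 723]]·[m, c]ᵀ = [224, 966]ᵀ.
Determinant 39·723 − 161² = 2276.
m = (224·723 − 161·966)/2276 = 3213/1138; c = (39·966 − 161·224)/2276 = 805/1138.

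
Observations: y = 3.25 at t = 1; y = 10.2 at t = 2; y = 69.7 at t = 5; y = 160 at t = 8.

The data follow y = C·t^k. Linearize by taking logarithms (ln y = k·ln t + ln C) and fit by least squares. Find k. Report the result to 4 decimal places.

k = 1.9077

Let Y = ln y. Fitting Y = k·ln t + ln C by least squares:
Over the data: Σln t = 4.3820, Σ(ln t)² = 7.3948, Σln y = 12.8204, Σln t·ln y = 18.9941.
Normal system: [[7.3948, 4.3820]; [4.3820, 4]]·[k, ln C]ᵀ = [18.9941, 12.8204]ᵀ.
Δ = 7.3948·4 − (4.3820)² = 10.3771; k = (18.9941·4 − 4.3820·12.8204)/10.3771 = 1.90774, ln C = (7.3948·12.8204 − 4.3820·18.9941)/10.3771 = 1.11516.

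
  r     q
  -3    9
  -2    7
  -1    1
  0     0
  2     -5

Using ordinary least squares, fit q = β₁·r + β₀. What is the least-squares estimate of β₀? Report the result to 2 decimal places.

β₀ = 0.11

MᵀM·[β₁, β₀]ᵀ = Mᵀq reads: 18·β₁ + (-4)·β₀ = -52;  (-4)·β₁ + 5·β₀ = 12.
det = 18·5 − (-4)² = 74.
β₁ = ((-52)·5 − (-4)·12)/74 = -106/37; β₀ = (18·12 − (-4)·(-52))/74 = 4/37.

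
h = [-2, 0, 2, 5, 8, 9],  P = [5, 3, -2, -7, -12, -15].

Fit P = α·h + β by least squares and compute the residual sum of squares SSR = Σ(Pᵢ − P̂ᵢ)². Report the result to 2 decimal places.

SSR = 2.25

Normal-equation sums: Σh·h = 178, Σh = 22, Σ1 = 6.
Right-hand side: Σh·P = -280, ΣP = -28.
MᵀM·[α, β]ᵀ = MᵀP becomes [[178, 22]; [22, 6]]·[α, β]ᵀ = [-280, -28]ᵀ.
Determinant 178·6 − 22² = 584.
α = ((-280)·6 − 22·(-28))/584 = -133/73; β = (178·(-28) − 22·(-280))/584 = 147/73.
Residuals: -48/73, 72/73, -27/73, 7/73, 41/73, -45/73; SSR = 164/73.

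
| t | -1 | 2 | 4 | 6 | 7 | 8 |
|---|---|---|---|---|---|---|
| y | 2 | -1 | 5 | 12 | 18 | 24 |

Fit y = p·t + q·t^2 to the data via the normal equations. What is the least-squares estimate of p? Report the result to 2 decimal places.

Compute the Gram sums: Σt·t = 170, Σt·t^2 = 1142, Σt^2·t^2 = 8066.
For Xᵀy: Σt·y = 406, Σt^2·y = 2928.
Normal equations: [[170, 1142]; [1142, 8066]]·[p, q]ᵀ = [406, 2928]ᵀ.
Eliminating q: 8066·(row 1) − 1142·(row 2) gives 67056·p = 8066·406 − 1142·2928 = -68980, so p = -17245/16764.
Then q = (2928 − 1142·(-17245/16764))/8066 = 8527/16764.

p = -1.03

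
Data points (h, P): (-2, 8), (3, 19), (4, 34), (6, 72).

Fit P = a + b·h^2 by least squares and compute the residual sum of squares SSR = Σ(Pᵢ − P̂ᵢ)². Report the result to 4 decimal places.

SSR = 2.6487

The normal system AᵀA·[a, b]ᵀ = AᵀP is [[4, 65]; [65, 1649]]·[a, b]ᵀ = [133, 3339]ᵀ.
Determinant 4·1649 − 65² = 2371.
a = (133·1649 − 65·3339)/2371 = 2282/2371; b = (4·3339 − 65·133)/2371 = 4711/2371.
Residuals: -2158/2371, 368/2371, 2956/2371, -1166/2371; SSR = 6280/2371.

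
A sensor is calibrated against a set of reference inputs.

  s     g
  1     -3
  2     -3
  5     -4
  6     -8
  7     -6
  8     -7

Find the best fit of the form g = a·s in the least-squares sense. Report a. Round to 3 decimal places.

From the data, Σs·s = 179.
For Aᵀg: Σs·g = -175.
a = (-175)/179 = -0.977654.

a = -0.978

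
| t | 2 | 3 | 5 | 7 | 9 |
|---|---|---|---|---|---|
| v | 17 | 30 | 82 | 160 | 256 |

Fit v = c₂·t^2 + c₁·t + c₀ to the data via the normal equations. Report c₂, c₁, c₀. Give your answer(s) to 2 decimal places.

c₂ = 3.01, c₁ = 1.38, c₀ = 0.68

The normal system XᵀX·[c₂, c₁, c₀]ᵀ = Xᵀv is [[9684, 1232, 168]; [1232, 168, 26]; [168, 26, 5]]·[c₂, c₁, c₀]ᵀ = [30964, 3958, 545]ᵀ.
Solving the 3×3 system (Gaussian elimination) gives c₂ = 3795/1261, c₁ = 1745/1261, c₀ = 863/1261.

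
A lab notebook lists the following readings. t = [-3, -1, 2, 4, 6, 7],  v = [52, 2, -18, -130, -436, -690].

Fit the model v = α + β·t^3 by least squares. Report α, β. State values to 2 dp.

Setting ∂/∂α … = 0 gives: 6·α + 603·β = -1220;  603·α + 169195·β = -340716.
Eliminating β: 169195·(row 1) − 603·(row 2) gives 651561·α = 169195·(-1220) − 603·(-340716) = -966152, so α = -966152/651561.
Then β = ((-340716) − 603·(-966152/651561))/169195 = -436212/217187.

α = -1.48, β = -2.01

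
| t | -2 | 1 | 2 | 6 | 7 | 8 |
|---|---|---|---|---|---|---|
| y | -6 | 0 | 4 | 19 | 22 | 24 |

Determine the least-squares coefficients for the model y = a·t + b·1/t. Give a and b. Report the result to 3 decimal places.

a = 3.149, b = -2.933

The normal equations are: 158·a + 6·b = 480;  6·a + (44137/28224)·b = 601/42.
Eliminating b: (44137/28224)·(row 1) − 6·(row 2) gives (2978791/14112)·a = (44137/28224)·480 − 6·(601/42) = 195443/294, so a = 9381264/2978791.
Then b = ((601/42) − 6·(9381264/2978791))/(44137/28224) = -8736672/2978791.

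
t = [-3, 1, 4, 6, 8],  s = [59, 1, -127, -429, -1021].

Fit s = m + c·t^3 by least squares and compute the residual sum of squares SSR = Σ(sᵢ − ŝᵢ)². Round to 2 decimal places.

Setting ∂/∂m … = 0 gives: 5·m + 766·c = -1517;  766·m + 313626·c = -625136.
(Σ1 = 5, Σt^3 = 766, Σt^3·t^3 = 313626, Σs = -1517, Σt^3·s = -625136.)
Determinant 5·313626 − 766² = 981374.
m = ((-1517)·313626 − 766·(-625136))/981374 = 1541767/490687; c = (5·(-625136) − 766·(-1517))/981374 = -981829/490687.
Residuals: 899383/490687, -69251/490687, -1021960/490687, 28574/490687, 163254/490687; SSR = 3842686/490687.

SSR = 7.83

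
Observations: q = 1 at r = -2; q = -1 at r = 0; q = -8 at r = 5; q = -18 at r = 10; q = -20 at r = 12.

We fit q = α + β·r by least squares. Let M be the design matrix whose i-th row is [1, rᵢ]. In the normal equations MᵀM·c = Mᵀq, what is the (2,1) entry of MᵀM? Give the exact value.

Row 2 ↔ basis r, column 1 ↔ basis 1, so (MᵀM)_{2,1} = Σᵢ r = (-2)·(1) + (0)·(1) + (5)·(1) + (10)·(1) + (12)·(1) = 25.

25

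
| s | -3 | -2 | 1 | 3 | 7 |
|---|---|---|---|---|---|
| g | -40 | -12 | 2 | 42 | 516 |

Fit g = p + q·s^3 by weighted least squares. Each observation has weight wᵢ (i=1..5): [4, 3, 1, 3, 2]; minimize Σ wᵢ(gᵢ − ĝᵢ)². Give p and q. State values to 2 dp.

With design matrix A, AᵀWA = [[13, 636]; [636, 240594]] and AᵀWg = [964, 361988]ᵀ.
Eliminating q: 240594·(row 1) − 636·(row 2) gives 2723226·p = 240594·964 − 636·361988 = 1708248, so p = 284708/453871.
Then q = (361988 − 636·(284708/453871))/240594 = 2046370/1361613.

p = 0.63, q = 1.50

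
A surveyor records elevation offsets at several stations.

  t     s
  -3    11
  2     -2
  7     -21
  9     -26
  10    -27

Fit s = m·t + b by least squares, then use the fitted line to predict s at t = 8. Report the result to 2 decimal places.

ŝ = -22.23

With design matrix A, AᵀA = [[243, 25]; [25, 5]] and Aᵀs = [-688, -65]ᵀ.
det = 243·5 − 25² = 590.
m = ((-688)·5 − 25·(-65))/590 = -363/118; b = (243·(-65) − 25·(-688))/590 = 281/118.
At t = 8: ŝ = (-363/118)·(8) + (281/118)·(1) = -2623/118.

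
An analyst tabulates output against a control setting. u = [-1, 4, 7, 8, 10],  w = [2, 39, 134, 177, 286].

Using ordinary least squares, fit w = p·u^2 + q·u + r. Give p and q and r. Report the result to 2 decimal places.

p = 3.09, q = -2.05, r = -2.95

Entries of XᵀX: Σu^2·u^2 = 16754, Σu^2·u = 1918, Σu^2 = 230, Σu·u = 230, Σu = 28, Σ1 = 5.
Moment sums: Σu^2·w = 47120, Σu·w = 5368, Σw = 638.
Solving the 3×3 system (Gaussian elimination) gives p = 11801/3822, q = -373/182, r = -5647/1911.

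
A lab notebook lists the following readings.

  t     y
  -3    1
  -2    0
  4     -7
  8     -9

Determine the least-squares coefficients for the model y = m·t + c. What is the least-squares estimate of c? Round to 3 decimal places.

Compute the Gram sums: Σt·t = 93, Σt = 7, Σ1 = 4.
For Aᵀy: Σt·y = -103, Σy = -15.
Determinant 93·4 − 7² = 323.
m = ((-103)·4 − 7·(-15))/323 = -307/323; c = (93·(-15) − 7·(-103))/323 = -674/323.

c = -2.087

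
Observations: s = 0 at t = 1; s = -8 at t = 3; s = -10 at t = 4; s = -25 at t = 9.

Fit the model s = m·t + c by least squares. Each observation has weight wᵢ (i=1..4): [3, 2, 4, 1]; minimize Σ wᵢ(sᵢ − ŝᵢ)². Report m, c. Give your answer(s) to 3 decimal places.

m = -3.127, c = 2.532

Compute the Gram sums: Σwᵢ·t·t = 166, Σwᵢ·t = 34, Σwᵢ·1 = 10.
And Σwᵢ·t·s = -433, Σwᵢ·s = -81.
XᵀWX·[m, c]ᵀ = XᵀWs becomes [[166, 34]; [34, 10]]·[m, c]ᵀ = [-433, -81]ᵀ.
Δ = 166·10 − 34² = 504.
m = ((-433)·10 − 34·(-81))/504 = -197/63; c = (166·(-81) − 34·(-433))/504 = 319/126.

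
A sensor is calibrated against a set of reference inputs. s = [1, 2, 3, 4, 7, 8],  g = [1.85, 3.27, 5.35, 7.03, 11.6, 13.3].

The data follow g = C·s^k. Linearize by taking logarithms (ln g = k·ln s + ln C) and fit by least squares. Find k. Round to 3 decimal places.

Taking logs, ln g = k·ln s + ln C, so regress ln g on ln s.
XᵀX = [[11.7199, 7.2034]; [7.2034, 6]], rhs = [15.5178, 10.4660]ᵀ  (here Σln s = 7.2034, Σ(ln s)² = 11.7199, Σln g = 10.4660, Σln s·ln g = 15.5178).
Slope k = (n·Σln s·ln g − Σln s·Σln g)/(n·Σ(ln s)² − (Σln s)²) = (6·15.5178 − 7.2034·10.4660)/18.4301 = 0.96124; ln C = (Σln g − k·Σln s)/n = 0.59031.

k = 0.961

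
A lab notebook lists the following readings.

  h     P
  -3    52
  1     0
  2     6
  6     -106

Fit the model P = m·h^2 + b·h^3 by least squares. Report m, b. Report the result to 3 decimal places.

m = 2.895, b = -0.973

Normal-equation sums: Σh^2·h^2 = 1394, Σh^2·h^3 = 7566, Σh^3·h^3 = 47450.
Right-hand side: Σh^2·P = -3324, Σh^3·P = -24252.
XᵀX·[m, b]ᵀ = XᵀP becomes [[1394, 7566]; [7566, 47450]]·[m, b]ᵀ = [-3324, -24252]ᵀ.
Determinant 1394·47450 − 7566² = 8900944.
m = ((-3324)·47450 − 7566·(-24252))/8900944 = 123879/42793; b = (1394·(-24252) − 7566·(-3324))/8900944 = -541119/556309.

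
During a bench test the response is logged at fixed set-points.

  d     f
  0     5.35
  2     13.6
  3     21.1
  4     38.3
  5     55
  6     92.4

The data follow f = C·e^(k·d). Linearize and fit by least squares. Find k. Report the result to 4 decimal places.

With ln fᵢ as the transformed response and dᵢ as the regressor:
Over the data: Σd = 20.0000, Σ(d)² = 90.0000, Σln f = 19.5153, Σd·ln f = 76.1432.
Normal system: [[90.0000, 20.0000]; [20.0000, 6]]·[k, ln C]ᵀ = [76.1432, 19.5153]ᵀ.
Δ = 90.0000·6 − (20.0000)² = 140.0000; k = (76.1432·6 − 20.0000·19.5153)/140.0000 = 0.47537, ln C = (90.0000·19.5153 − 20.0000·76.1432)/140.0000 = 1.66798.

k = 0.4754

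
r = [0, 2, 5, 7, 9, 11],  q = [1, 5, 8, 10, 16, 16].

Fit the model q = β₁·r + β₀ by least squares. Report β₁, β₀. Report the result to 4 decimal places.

Setting ∂/∂β₁ … = 0 gives: 280·β₁ + 34·β₀ = 440;  34·β₁ + 6·β₀ = 56.
(Σr·r = 280, Σr = 34, Σ1 = 6, Σr·q = 440, Σq = 56.)
Determinant 280·6 − 34² = 524.
β₁ = (440·6 − 34·56)/524 = 184/131; β₀ = (280·56 − 34·440)/524 = 180/131.

β₁ = 1.4046, β₀ = 1.3740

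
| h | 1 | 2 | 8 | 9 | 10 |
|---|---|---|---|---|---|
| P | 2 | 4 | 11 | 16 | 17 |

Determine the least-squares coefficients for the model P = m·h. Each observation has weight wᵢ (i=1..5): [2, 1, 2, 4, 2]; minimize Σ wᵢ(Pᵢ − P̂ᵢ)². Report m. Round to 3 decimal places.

From the data, Σwᵢ·h·h = 658.
For XᵀWP: Σwᵢ·h·P = 1104.
Normal equations: [[658]]·[m]ᵀ = [1104]ᵀ.
Hence m = 1104 / 658 ≈ 1.67781.

m = 1.678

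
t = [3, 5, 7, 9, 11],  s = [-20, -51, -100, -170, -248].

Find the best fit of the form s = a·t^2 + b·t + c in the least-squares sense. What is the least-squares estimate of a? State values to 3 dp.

Setting ∂/∂a … = 0 gives: 24309·a + 2555·b + 285·c = -50133;  2555·a + 285·b + 35·c = -5273;  285·a + 35·b + 5·c = -589.
(Σt^2·t^2 = 24309, Σt^2·t = 2555, Σt^2 = 285, Σt·t = 285, Σt = 35, Σ1 = 5, Σt^2·s = -50133, Σt·s = -5273, Σs = -589.)
Solving the 3×3 system (Gaussian elimination) gives a = -115/56, b = 0, c = -209/280.

a = -2.054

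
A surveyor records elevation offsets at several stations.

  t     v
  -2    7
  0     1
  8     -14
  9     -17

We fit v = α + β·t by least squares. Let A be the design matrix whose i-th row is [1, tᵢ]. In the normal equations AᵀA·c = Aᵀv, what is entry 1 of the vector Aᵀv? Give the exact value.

-23

Entry 1 ↔ basis 1, so (Aᵀv)_{1} = Σᵢ vᵢ = (1)·(7) + (1)·(1) + (1)·(-14) + (1)·(-17) = -23.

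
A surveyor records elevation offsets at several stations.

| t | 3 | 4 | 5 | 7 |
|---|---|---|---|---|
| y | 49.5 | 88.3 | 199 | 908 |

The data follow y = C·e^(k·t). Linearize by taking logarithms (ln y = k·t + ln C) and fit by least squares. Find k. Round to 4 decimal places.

Let Y = ln y. Fitting Y = k·t + ln C by least squares:
Σt = 19.0000, Σ(t)² = 99.0000, Σln y = 20.4873, Σt·ln y = 103.7741.
Equations: 99.0000·k + 19.0000·ln C = 103.7741;  19.0000·k + 4·ln C = 20.4873.
Slope k = (n·Σt·ln y − Σt·Σln y)/(n·Σ(t)² − (Σt)²) = (4·103.7741 − 19.0000·20.4873)/35.0000 = 0.73824; ln C = (Σln y − k·Σt)/n = 1.61517.

k = 0.7382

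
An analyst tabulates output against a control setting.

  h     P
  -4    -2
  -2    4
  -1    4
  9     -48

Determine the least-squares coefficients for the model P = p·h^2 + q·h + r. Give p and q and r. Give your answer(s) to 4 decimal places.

p = -0.5634, q = -0.7341, r = 4.2339

The normal system AᵀA·[p, q, r]ᵀ = AᵀP is [[6834, 656, 102]; [656, 102, 2]; [102, 2, 4]]·[p, q, r]ᵀ = [-3900, -436, -42]ᵀ.
Solving the 3×3 system (Gaussian elimination) gives p = -17327/30754, q = -22575/30754, r = 130209/30754.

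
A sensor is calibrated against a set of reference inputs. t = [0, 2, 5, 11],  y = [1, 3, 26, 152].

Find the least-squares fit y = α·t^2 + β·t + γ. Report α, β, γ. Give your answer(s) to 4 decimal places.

Setting ∂/∂α … = 0 gives: 15282·α + 1464·β + 150·γ = 19054;  1464·α + 150·β + 18·γ = 1808;  150·α + 18·β + 4·γ = 182.
Solving the 3×3 system (Gaussian elimination) gives α = 5290/3651, β = -8159/3651, γ = 1487/1217.

α = 1.4489, β = -2.2347, γ = 1.2219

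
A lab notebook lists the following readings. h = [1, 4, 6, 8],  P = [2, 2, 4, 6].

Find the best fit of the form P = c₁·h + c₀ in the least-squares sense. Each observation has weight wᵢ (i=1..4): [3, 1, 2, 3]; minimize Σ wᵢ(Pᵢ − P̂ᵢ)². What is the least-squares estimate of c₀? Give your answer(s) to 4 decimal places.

From the data, Σwᵢ·h·h = 283, Σwᵢ·h = 43, Σwᵢ·1 = 9.
Right-hand side: Σwᵢ·h·P = 206, Σwᵢ·P = 34.
So AᵀWA·[c₁, c₀]ᵀ = AᵀWP: [[283, 43]; [43, 9]]·[c₁, c₀]ᵀ = [206, 34]ᵀ.
Determinant 283·9 − 43² = 698.
c₁ = (206·9 − 43·34)/698 = 196/349; c₀ = (283·34 − 43·206)/698 = 382/349.

c₀ = 1.0946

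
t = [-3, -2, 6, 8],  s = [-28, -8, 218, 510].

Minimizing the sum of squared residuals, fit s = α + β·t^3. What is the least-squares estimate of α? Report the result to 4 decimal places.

Normal-equation sums: Σ1 = 4, Σt^3 = 693, Σt^3·t^3 = 309593.
Moment sums: Σs = 692, Σt^3·s = 309028.
Normal equations: [[4, 693]; [693, 309593]]·[α, β]ᵀ = [692, 309028]ᵀ.
Δ = 4·309593 − 693² = 758123.
α = (692·309593 − 693·309028)/758123 = 81952/758123; β = (4·309028 − 693·692)/758123 = 756556/758123.

α = 0.1081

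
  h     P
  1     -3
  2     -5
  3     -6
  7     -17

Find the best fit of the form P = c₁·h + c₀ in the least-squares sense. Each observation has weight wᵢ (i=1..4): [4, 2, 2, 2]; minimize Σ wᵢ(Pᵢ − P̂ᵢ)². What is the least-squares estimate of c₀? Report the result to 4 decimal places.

Compute the Gram sums: Σwᵢ·h·h = 128, Σwᵢ·h = 28, Σwᵢ·1 = 10.
Right-hand side: Σwᵢ·h·P = -306, Σwᵢ·P = -68.
So MᵀWM·[c₁, c₀]ᵀ = MᵀWP: [[128, 28]; [28, 10]]·[c₁, c₀]ᵀ = [-306, -68]ᵀ.
Eliminating c₀: 10·(row 1) − 28·(row 2) gives 496·c₁ = 10·(-306) − 28·(-68) = -1156, so c₁ = -289/124.
Then c₀ = ((-68) − 28·(-289/124))/10 = -17/62.

c₀ = -0.2742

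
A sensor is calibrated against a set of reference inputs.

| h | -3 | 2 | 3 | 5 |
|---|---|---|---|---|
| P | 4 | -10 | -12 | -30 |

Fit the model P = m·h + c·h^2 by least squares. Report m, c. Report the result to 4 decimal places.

Forming MᵀM = [[47, 133]; [133, 803]] and MᵀP = [-218, -862]ᵀ gives MᵀM·[m, c]ᵀ = MᵀP.
det = 47·803 − 133² = 20052.
m = ((-218)·803 − 133·(-862))/20052 = -1678/557; c = (47·(-862) − 133·(-218))/20052 = -320/557.

m = -3.0126, c = -0.5745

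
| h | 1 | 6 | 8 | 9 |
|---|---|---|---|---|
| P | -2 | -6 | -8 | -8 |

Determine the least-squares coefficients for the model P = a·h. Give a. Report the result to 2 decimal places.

Normal-equation sums: Σh·h = 182.
And Σh·P = -174.
MᵀM·[a]ᵀ = MᵀP becomes [[182]]·[a]ᵀ = [-174]ᵀ.
a = (-174)/182 = -0.956044.

a = -0.96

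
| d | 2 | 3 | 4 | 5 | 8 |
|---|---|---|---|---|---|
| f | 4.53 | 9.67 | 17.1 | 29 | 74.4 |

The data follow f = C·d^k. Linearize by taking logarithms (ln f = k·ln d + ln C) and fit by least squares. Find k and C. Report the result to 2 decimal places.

Linearized form: ln f = k·ln d + ln C. From the 5 transformed points,
Σln d = 6.8669, Σ(ln d)² = 10.5236, Σln f = 14.2956, Σln d·ln f = 21.8564.
Normal system: [[10.5236, 6.8669]; [6.8669, 5]]·[k, ln C]ᵀ = [21.8564, 14.2956]ᵀ.
Solving (det = 5.4631): k = 2.03463, ln C = 0.06479, so C = exp(0.06479) = 1.06693.

k = 2.03, C = 1.07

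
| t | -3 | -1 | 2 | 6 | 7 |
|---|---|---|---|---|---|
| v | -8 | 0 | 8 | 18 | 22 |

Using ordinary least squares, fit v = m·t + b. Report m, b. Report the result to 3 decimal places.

Compute the Gram sums: Σt·t = 99, Σt = 11, Σ1 = 5.
And Σt·v = 302, Σv = 40.
Eliminating b: 5·(row 1) − 11·(row 2) gives 374·m = 5·302 − 11·40 = 1070, so m = 535/187.
Then b = (40 − 11·(535/187))/5 = 29/17.

m = 2.861, b = 1.706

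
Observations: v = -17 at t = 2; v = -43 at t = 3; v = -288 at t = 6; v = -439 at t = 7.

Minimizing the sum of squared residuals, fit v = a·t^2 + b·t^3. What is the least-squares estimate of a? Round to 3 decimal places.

a = -1.965

Sums needed: Σt^2·t^2 = 3794, Σt^2·t^3 = 24858, Σt^3·t^3 = 165098.
And Σt^2·v = -32334, Σt^3·v = -214082.
AᵀA·[a, b]ᵀ = Aᵀv becomes [[3794, 24858]; [24858, 165098]]·[a, b]ᵀ = [-32334, -214082]ᵀ.
Determinant 3794·165098 − 24858² = 8461648.
a = ((-32334)·165098 − 24858·(-214082))/8461648 = -2078547/1057706; b = (3794·(-214082) − 24858·(-32334))/8461648 = -1058567/1057706.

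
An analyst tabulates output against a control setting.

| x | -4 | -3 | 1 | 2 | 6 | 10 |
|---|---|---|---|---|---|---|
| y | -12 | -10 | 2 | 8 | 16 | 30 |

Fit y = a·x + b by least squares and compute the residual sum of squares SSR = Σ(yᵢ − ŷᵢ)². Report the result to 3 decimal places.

Forming AᵀA = [[166, 12]; [12, 6]] and Aᵀy = [492, 34]ᵀ gives AᵀA·[a, b]ᵀ = Aᵀy.
Δ = 166·6 − 12² = 852.
a = (492·6 − 12·34)/852 = 212/71; b = (166·34 − 12·492)/852 = -65/213.
Residuals: 53/213, -157/213, -145/213, 7/3, -343/213, 95/213; SSR = 1982/213.

SSR = 9.305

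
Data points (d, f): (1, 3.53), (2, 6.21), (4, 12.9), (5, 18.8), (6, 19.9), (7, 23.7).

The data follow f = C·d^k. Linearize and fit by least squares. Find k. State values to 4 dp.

k = 1.0057

With ln fᵢ as the transformed response and ln dᵢ as the regressor:
Over the data: Σln d = 7.4265, Σ(ln d)² = 11.9895, Σln f = 14.7347, Σln d·ln f = 21.0511.
Normal system: [[11.9895, 7.4265]; [7.4265, 6]]·[k, ln C]ᵀ = [21.0511, 14.7347]ᵀ.
Solving (det = 16.7835): k = 1.00565, ln C = 1.21103.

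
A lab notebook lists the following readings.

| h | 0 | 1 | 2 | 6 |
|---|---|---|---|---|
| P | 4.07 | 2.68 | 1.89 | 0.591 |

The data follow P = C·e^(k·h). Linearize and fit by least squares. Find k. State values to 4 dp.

k = -0.3143

With ln Pᵢ as the transformed response and hᵢ as the regressor:
Sums: Σh = 9.0000, Σ(h)² = 41.0000, Σln P = 2.5001, Σh·ln P = -0.8967.
Normal system: [[41.0000, 9.0000]; [9.0000, 4]]·[k, ln C]ᵀ = [-0.8967, 2.5001]ᵀ.
Δ = 41.0000·4 − (9.0000)² = 83.0000; k = (-0.8967·4 − 9.0000·2.5001)/83.0000 = -0.31431, ln C = (41.0000·2.5001 − 9.0000·-0.8967)/83.0000 = 1.33222.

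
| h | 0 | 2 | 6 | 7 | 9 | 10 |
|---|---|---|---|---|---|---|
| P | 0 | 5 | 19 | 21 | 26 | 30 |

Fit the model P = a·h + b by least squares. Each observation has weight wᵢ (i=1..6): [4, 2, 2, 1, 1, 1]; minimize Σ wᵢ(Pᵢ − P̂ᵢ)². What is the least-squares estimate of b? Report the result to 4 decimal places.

Forming AᵀWA = [[310, 42]; [42, 11]] and AᵀWP = [929, 125]ᵀ gives AᵀWA·[a, b]ᵀ = AᵀWP.
Eliminating b: 11·(row 1) − 42·(row 2) gives 1646·a = 11·929 − 42·125 = 4969, so a = 4969/1646.
Then b = (125 − 42·(4969/1646))/11 = -134/823.

b = -0.1628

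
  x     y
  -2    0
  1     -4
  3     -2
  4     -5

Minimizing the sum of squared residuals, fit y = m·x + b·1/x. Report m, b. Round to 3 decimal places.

m = -0.713, b = -2.153

With design matrix M, MᵀM = [[30, 4]; [4, 205/144]] and Mᵀy = [-30, -71/12]ᵀ.
Eliminating b: (205/144)·(row 1) − 4·(row 2) gives (641/24)·m = (205/144)·(-30) − 4·(-71/12) = -457/24, so m = -457/641.
Then b = ((-71/12) − 4·(-457/641))/(205/144) = -1380/641.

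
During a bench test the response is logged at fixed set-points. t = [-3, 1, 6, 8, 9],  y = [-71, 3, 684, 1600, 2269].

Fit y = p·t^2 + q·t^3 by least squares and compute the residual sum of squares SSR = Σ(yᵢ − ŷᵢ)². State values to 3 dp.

SSR = 2.287

The normal equations are: 12035·p + 99351·q = 310177;  99351·p + 840971·q = 2622965.
det = 12035·840971 − 99351² = 250464784.
p = (310177·840971 − 99351·2622965)/250464784 = 31958269/31308098; q = (12035·2622965 − 99351·310177)/250464784 = 1131007/377206.
Residuals: 12043654/15654049, -15953778/15654049, -6226074/15654049, -7822944/15654049, 7807012/15654049; SSR = 35804444/15654049.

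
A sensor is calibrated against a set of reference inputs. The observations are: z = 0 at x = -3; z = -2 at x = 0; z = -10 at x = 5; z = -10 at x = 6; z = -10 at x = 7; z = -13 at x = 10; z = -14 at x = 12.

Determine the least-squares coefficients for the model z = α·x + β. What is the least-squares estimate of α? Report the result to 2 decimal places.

Sums needed: Σx·x = 363, Σx = 37, Σ1 = 7.
And Σx·z = -478, Σz = -59.
So MᵀM·[α, β]ᵀ = Mᵀz: [[363, 37]; [37, 7]]·[α, β]ᵀ = [-478, -59]ᵀ.
Determinant 363·7 − 37² = 1172.
α = ((-478)·7 − 37·(-59))/1172 = -1163/1172; β = (363·(-59) − 37·(-478))/1172 = -3731/1172.

α = -0.99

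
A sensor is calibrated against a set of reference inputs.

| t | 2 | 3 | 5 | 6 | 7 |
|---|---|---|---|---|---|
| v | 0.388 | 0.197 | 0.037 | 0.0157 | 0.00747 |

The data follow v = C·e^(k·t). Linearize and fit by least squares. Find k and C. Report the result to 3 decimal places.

k = -0.804, C = 2.042

Linearized form: ln v = k·t + ln C. From the 5 transformed points,
Sums: Σt = 23.0000, Σ(t)² = 123.0000, Σln v = -14.9191, Σt·ln v = -82.4539.
Normal system: [[123.0000, 23.0000]; [23.0000, 5]]·[k, ln C]ᵀ = [-82.4539, -14.9191]ᵀ.
Δ = 123.0000·5 − (23.0000)² = 86.0000; k = (-82.4539·5 − 23.0000·-14.9191)/86.0000 = -0.80384, ln C = (123.0000·-14.9191 − 23.0000·-82.4539)/86.0000 = 0.71386, so C = exp(0.71386) = 2.04186.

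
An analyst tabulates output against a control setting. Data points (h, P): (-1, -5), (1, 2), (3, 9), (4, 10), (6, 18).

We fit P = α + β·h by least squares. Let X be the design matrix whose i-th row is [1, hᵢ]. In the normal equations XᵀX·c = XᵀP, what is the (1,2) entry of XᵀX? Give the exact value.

13

Row 1 ↔ basis 1, column 2 ↔ basis h, so (XᵀX)_{1,2} = Σᵢ h = (1)·(-1) + (1)·(1) + (1)·(3) + (1)·(4) + (1)·(6) = 13.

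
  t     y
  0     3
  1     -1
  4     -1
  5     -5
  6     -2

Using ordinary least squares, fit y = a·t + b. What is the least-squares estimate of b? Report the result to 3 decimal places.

b = 1.522

Forming AᵀA = [[78, 16]; [16, 5]] and Aᵀy = [-42, -6]ᵀ gives AᵀA·[a, b]ᵀ = Aᵀy.
det = 78·5 − 16² = 134.
a = ((-42)·5 − 16·(-6))/134 = -57/67; b = (78·(-6) − 16·(-42))/134 = 102/67.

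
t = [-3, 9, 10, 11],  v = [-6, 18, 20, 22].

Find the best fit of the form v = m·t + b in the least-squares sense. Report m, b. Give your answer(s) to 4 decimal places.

m = 2.0000, b = 0.0000

Setting ∂/∂m … = 0 gives: 311·m + 27·b = 622;  27·m + 4·b = 54.
(Σt·t = 311, Σt = 27, Σ1 = 4, Σt·v = 622, Σv = 54.)
Determinant 311·4 − 27² = 515.
m = (622·4 − 27·54)/515 = 2; b = (311·54 − 27·622)/515 = 0.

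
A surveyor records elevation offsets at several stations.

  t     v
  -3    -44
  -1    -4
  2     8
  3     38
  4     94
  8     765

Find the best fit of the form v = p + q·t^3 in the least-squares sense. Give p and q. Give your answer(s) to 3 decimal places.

p = -2.932, q = 1.500

Setting ∂/∂p … = 0 gives: 6·p + 583·q = 857;  583·p + 267763·q = 399978.
(Σ1 = 6, Σt^3 = 583, Σt^3·t^3 = 267763, Σv = 857, Σt^3·v = 399978.)
det = 6·267763 − 583² = 1266689.
p = (857·267763 − 583·399978)/1266689 = -3714283/1266689; q = (6·399978 − 583·857)/1266689 = 1900237/1266689.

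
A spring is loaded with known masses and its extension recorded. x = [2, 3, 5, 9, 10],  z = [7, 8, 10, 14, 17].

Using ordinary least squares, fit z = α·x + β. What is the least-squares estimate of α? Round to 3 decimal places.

α = 1.165

Compute the Gram sums: Σx·x = 219, Σx = 29, Σ1 = 5.
Moment sums: Σx·z = 384, Σz = 56.
det = 219·5 − 29² = 254.
α = (384·5 − 29·56)/254 = 148/127; β = (219·56 − 29·384)/254 = 564/127.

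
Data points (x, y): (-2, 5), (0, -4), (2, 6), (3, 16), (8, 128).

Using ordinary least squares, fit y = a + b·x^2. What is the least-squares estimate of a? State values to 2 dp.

Setting ∂/∂a … = 0 gives: 5·a + 81·b = 151;  81·a + 4209·b = 8380.
Δ = 5·4209 − 81² = 14484.
a = (151·4209 − 81·8380)/14484 = -14407/4828; b = (5·8380 − 81·151)/14484 = 29669/14484.

a = -2.98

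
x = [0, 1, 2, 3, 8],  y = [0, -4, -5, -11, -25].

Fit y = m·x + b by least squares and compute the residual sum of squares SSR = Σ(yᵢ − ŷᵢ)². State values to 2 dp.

Normal-equation sums: Σx·x = 78, Σx = 14, Σ1 = 5.
Moment sums: Σx·y = -247, Σy = -45.
Normal equations: [[78, 14]; [14, 5]]·[m, b]ᵀ = [-247, -45]ᵀ.
Determinant 78·5 − 14² = 194.
m = ((-247)·5 − 14·(-45))/194 = -605/194; b = (78·(-45) − 14·(-247))/194 = -26/97.
Residuals: 26/97, -119/194, 146/97, -267/194, 21/97; SSR = 903/194.

SSR = 4.65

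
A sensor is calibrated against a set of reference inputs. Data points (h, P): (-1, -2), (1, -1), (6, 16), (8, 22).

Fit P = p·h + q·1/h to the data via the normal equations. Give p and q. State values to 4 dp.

p = 2.7656, q = -2.2736

Compute the Gram sums: Σh·h = 102, Σh·1/h = 4, Σ1/h·1/h = 1177/576.
Right-hand side: Σh·P = 273, Σ1/h·P = 77/12.
XᵀX·[p, q]ᵀ = XᵀP becomes [[102, 4]; [4, 1177/576]]·[p, q]ᵀ = [273, 77/12]ᵀ.
Δ = 102·(1177/576) − 4² = 18473/96.
p = (273·(1177/576) − 4·(77/12))/(18473/96) = 14597/5278; q = (102·(77/12) − 4·273)/(18473/96) = -6000/2639.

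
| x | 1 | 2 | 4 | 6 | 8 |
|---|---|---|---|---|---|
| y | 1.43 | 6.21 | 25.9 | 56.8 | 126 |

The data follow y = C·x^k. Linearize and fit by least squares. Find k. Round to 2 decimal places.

Linearized form: ln y = k·ln x + ln C. From the 5 transformed points,
Over the data: Σln x = 5.9506, Σ(ln x)² = 9.9367, Σln y = 14.3139, Σln x·ln y = 23.0718.
Normal system: [[9.9367, 5.9506]; [5.9506, 5]]·[k, ln C]ᵀ = [23.0718, 14.3139]ᵀ.
Solving (det = 14.2736): k = 2.11454, ln C = 0.34621.

k = 2.11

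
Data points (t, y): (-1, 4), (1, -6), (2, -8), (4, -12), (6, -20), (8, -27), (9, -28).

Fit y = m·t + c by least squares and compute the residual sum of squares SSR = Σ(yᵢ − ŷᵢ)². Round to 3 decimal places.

SSR = 12.098

Normal-equation sums: Σt·t = 203, Σt = 29, Σ1 = 7.
For Aᵀy: Σt·y = -662, Σy = -97.
So AᵀA·[m, c]ᵀ = Aᵀy: [[203, 29]; [29, 7]]·[m, c]ᵀ = [-662, -97]ᵀ.
Eliminating c: 7·(row 1) − 29·(row 2) gives 580·m = 7·(-662) − 29·(-97) = -1821, so m = -1821/580.
Then c = ((-97) − 29·(-1821/580))/7 = -17/20.
Residuals: 248/145, -583/290, -101/116, 817/580, -181/580, -599/580, 321/290; SSR = 7017/580.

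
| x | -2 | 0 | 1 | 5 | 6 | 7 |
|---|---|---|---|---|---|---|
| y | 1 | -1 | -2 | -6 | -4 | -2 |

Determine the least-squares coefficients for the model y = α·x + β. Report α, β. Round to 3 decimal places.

MᵀM·[α, β]ᵀ = Mᵀy reads: 115·α + 17·β = -72;  17·α + 6·β = -14.
(Σx·x = 115, Σx = 17, Σ1 = 6, Σx·y = -72, Σy = -14.)
Eliminating β: 6·(row 1) − 17·(row 2) gives 401·α = 6·(-72) − 17·(-14) = -194, so α = -194/401.
Then β = ((-14) − 17·(-194/401))/6 = -386/401.

α = -0.484, β = -0.963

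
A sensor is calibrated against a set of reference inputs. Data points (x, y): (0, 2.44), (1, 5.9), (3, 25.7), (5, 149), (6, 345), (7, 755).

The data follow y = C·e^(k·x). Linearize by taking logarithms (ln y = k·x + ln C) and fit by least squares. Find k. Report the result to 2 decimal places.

Let Y = ln y. Fitting Y = k·x + ln C by least squares:
XᵀX = [[120.0000, 22.0000]; [22.0000, 6]], rhs = [117.9824, 23.3876]ᵀ  (here Σx = 22.0000, Σ(x)² = 120.0000, Σln y = 23.3876, Σx·ln y = 117.9824).
Δ = 120.0000·6 − (22.0000)² = 236.0000; k = (117.9824·6 − 22.0000·23.3876)/236.0000 = 0.81935, ln C = (120.0000·23.3876 − 22.0000·117.9824)/236.0000 = 0.89366.

k = 0.82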